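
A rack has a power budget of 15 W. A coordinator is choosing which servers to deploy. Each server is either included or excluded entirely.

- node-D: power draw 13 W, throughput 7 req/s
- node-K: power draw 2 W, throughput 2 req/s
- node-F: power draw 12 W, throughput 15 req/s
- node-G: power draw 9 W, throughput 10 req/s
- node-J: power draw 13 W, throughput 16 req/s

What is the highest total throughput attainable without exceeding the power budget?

This is a 0-1 knapsack instance.
node-J: power draw 13 ≤ 15, throughput 16.
node-K + node-F: power draw 2 + 12 = 14 ≤ 15, throughput 2 + 15 = 17.
node-K + node-J: power draw 2 + 13 = 15 ≤ 15, throughput 2 + 16 = 18.
Best is node-K and node-J with total throughput 18.

18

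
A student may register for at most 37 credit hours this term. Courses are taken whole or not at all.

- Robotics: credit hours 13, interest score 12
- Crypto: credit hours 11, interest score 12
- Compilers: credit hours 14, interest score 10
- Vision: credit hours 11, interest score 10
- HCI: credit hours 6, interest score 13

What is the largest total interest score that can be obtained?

Allowing fractional choices, the relaxed optimum would be about 43.4, but courses are indivisible.
Crypto + Vision + HCI: credit hours 11 + 11 + 6 = 28 ≤ 37, interest score 12 + 10 + 13 = 35.
Robotics + Vision + HCI: credit hours 13 + 11 + 6 = 30 ≤ 37, interest score 12 + 10 + 13 = 35.
Robotics + Crypto + HCI: credit hours 13 + 11 + 6 = 30 ≤ 37, interest score 12 + 12 + 13 = 37.
Best is Robotics, Crypto, and HCI with total interest score 37.

37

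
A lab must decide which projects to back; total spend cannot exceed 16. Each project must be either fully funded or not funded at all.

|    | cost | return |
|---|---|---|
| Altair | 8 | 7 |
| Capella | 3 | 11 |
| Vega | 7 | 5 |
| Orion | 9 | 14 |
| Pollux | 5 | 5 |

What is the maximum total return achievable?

25

Take Capella and Orion: cost 3 + 9 = 12 ≤ 16, return 11 + 14 = 25.
No other feasible combination does better.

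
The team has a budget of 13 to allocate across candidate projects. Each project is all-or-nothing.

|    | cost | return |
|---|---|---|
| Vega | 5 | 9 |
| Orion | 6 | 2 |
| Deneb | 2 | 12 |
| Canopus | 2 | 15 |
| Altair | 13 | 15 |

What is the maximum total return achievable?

36

Vega + Deneb + Canopus: cost 5 + 2 + 2 = 9 ≤ 13, return 9 + 12 + 15 = 36.
Deneb + Canopus: cost 2 + 2 = 4 ≤ 13, return 12 + 15 = 27.
Orion + Deneb + Canopus: cost 6 + 2 + 2 = 10 ≤ 13, return 2 + 12 + 15 = 29.
Best is Vega, Deneb, and Canopus with total return 36.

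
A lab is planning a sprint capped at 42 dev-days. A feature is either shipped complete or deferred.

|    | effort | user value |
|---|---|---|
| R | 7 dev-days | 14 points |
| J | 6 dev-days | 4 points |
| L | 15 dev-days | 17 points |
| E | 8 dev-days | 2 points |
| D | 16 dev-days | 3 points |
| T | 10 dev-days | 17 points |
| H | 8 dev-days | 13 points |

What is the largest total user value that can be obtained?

61

Allowing fractional choices, the relaxed optimum would be about 62.3, but features are indivisible.
J + L + T + H: effort 6 + 15 + 10 + 8 = 39 ≤ 42, user value 4 + 17 + 17 + 13 = 51.
R + L + T + H: effort 7 + 15 + 10 + 8 = 40 ≤ 42, user value 14 + 17 + 17 + 13 = 61.
R + J + L + T: effort 7 + 6 + 15 + 10 = 38 ≤ 42, user value 14 + 4 + 17 + 17 = 52.
Best is R, L, T, and H with total user value 61.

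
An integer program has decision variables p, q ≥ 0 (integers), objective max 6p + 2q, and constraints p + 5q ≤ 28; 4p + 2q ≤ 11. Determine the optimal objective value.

14

Relaxing integrality, the LP optimum is 16.50 at (p,q) = (2.75, 0), which is not an integer point.
(p,q)=(2,1): 1·2+5·1=7≤28, 4·2+2·1=10≤11, objective 14.
(p,q)=(2,0): 1·2+5·0=2≤28, 4·2+2·0=8≤11, objective 12.
(p,q)=(1,2): 1·1+5·2=11≤28, 4·1+2·2=8≤11, objective 10.
The best lattice point is (2,1), giving 14.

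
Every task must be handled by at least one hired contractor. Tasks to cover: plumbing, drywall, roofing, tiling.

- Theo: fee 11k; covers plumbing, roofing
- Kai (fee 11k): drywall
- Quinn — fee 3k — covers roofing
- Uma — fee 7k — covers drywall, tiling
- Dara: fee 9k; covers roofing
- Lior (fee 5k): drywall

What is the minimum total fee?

18

This is an integer covering problem.
The greedy cost-per-new-task heuristic would pick Quinn, Uma, and Theo for 21, but a cheaper cover exists.
Choose Theo and Uma: together they cover plumbing, drywall, roofing, tiling — every task.
Total fee: 11 + 7 = 18.
No cover costs less than 18.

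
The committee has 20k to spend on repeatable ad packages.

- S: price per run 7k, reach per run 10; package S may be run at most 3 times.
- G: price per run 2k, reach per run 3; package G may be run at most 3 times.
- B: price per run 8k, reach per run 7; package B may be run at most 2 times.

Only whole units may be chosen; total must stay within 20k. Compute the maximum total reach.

29

2×S and 3×G: price 20 ≤ 20, reach 2·10 + 3·3 = 29.
2×S and 2×G: price 18 ≤ 20, reach 2·10 + 2·3 = 26.
Best is 29.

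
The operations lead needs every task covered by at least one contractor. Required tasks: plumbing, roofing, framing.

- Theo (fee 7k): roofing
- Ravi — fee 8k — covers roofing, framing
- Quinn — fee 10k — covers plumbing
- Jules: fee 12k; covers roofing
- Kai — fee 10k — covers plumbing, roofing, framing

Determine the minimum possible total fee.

Kai alone covers plumbing, roofing, framing — every task.
Total fee: 10.
No cover costs less than 10.

10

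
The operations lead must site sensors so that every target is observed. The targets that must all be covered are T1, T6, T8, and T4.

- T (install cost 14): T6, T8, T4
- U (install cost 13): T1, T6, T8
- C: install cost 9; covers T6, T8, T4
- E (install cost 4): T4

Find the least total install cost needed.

17

The greedy cost-per-new-target heuristic would pick C and U for 22, but a cheaper cover exists.
Choose U and E: together they cover T1, T6, T8, T4 — every target.
Total install cost: 13 + 4 = 17.
No cover costs less than 17.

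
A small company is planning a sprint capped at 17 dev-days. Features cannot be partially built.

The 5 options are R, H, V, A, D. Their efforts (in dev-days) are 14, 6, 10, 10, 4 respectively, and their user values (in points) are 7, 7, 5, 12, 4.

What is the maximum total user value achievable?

A + D: effort 10 + 4 = 14 ≤ 17, user value 12 + 4 = 16.
H + A: effort 6 + 10 = 16 ≤ 17, user value 7 + 12 = 19.
Best is H and A with total user value 19.

19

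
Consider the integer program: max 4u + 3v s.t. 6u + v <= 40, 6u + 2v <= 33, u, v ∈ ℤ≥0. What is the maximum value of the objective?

48

Relaxing integrality, the LP optimum is 49.50 at (u,v) = (0, 16.5), which is not an integer point.
(u,v)=(0,16): 6·0+1·16=16≤40, 6·0+2·16=32≤33, objective 48.
(u,v)=(0,15): 6·0+1·15=15≤40, 6·0+2·15=30≤33, objective 45.
No feasible integer point exceeds 48.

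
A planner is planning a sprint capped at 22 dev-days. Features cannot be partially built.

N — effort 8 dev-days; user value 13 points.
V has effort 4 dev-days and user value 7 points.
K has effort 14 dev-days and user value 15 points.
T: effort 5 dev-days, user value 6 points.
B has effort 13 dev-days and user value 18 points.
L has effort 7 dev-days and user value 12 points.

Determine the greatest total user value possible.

Allowing fractional choices, the relaxed optimum would be about 36.2, but features are indivisible.
N + T + L: effort 8 + 5 + 7 = 20 ≤ 22, user value 13 + 6 + 12 = 31.
N + V + L: effort 8 + 4 + 7 = 19 ≤ 22, user value 13 + 7 + 12 = 32.
Best is N, V, and L with total user value 32.

32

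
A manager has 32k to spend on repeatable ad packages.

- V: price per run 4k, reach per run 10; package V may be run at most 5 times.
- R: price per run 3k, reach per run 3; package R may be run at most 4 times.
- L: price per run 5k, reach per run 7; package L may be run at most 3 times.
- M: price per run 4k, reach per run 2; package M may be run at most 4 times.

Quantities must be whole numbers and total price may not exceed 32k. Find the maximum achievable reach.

64

V has the best ratio (10/4); taking only V gives at most 5×10 = 50 (stopped by the supply cap of 5).
Mixing does better — 5×V and 2×L: price 30 ≤ 32, reach 5·10 + 2·7 = 64.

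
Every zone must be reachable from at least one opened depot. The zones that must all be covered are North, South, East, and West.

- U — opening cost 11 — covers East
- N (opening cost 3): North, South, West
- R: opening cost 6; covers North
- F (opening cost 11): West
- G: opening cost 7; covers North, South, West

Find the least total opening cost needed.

This is a weighted set-cover instance.
Choose U and N: together they cover North, South, East, West — every zone.
Total opening cost: 11 + 3 = 14.
No cover costs less than 14.

14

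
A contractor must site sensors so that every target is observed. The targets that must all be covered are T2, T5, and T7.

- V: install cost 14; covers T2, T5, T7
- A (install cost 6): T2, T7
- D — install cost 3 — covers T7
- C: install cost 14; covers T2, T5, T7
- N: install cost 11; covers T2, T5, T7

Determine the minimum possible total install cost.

11

N alone covers T2, T5, T7 — every target.
Total install cost: 11.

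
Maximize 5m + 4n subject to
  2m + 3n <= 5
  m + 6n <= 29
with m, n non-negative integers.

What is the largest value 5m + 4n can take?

10

Relaxing integrality, the LP optimum is 12.50 at (m,n) = (2.5, 0), which is not an integer point.
(m,n)=(2,0): 2·2+3·0=4≤5, 1·2+6·0=2≤29, objective 10.
(m,n)=(1,1): 2·1+3·1=5≤5, 1·1+6·1=7≤29, objective 9.
(m,n)=(1,0): 2·1+3·0=2≤5, 1·1+6·0=1≤29, objective 5.
No feasible integer point exceeds 10.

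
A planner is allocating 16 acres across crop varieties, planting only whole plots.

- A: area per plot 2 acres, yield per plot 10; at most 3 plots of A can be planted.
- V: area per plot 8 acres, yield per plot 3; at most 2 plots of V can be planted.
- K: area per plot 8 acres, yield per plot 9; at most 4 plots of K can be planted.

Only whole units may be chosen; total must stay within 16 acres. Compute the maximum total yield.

This is a bounded integer knapsack.
A has the best ratio (10/2); taking only A gives at most 3×10 = 30 (stopped by the supply cap of 3).
Mixing does better — 3×A and 1×K: area 14 ≤ 16, yield 3·10 + 1·9 = 39.

39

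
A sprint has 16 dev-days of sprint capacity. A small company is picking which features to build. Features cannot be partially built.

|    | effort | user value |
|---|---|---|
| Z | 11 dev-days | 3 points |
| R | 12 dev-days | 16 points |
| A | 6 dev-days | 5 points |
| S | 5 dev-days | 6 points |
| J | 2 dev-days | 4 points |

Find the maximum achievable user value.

R + J: effort 12 + 2 = 14 ≤ 16, user value 16 + 4 = 20.
R: effort 12 ≤ 16, user value 16.
A + S + J: effort 6 + 5 + 2 = 13 ≤ 16, user value 5 + 6 + 4 = 15.
Best is R and J with total user value 20.

20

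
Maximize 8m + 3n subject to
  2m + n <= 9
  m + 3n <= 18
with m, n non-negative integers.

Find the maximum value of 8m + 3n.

(m,n)=(4,1): 2·4+1·1=9≤9, 1·4+3·1=7≤18, objective 35.
(m,n)=(4,0): 2·4+1·0=8≤9, 1·4+3·0=4≤18, objective 32.
(m,n)=(3,2): 2·3+1·2=8≤9, 1·3+3·2=9≤18, objective 30.
(m,n)=(3,1): 2·3+1·1=7≤9, 1·3+3·1=6≤18, objective 27.
Maximum is 35 at (m,n)=(4,1).

35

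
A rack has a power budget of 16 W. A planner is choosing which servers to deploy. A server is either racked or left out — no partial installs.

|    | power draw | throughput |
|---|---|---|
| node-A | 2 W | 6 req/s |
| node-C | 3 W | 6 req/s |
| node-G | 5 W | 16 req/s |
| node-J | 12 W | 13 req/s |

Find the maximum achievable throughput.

node-A + node-G: power draw 2 + 5 = 7 ≤ 16, throughput 6 + 16 = 22.
node-A + node-C + node-G: power draw 2 + 3 + 5 = 10 ≤ 16, throughput 6 + 6 + 16 = 28.
Best is node-A, node-C, and node-G with total throughput 28.

28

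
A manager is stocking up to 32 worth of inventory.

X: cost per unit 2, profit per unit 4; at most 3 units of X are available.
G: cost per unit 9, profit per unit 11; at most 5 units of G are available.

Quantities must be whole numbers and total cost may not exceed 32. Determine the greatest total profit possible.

This is a bounded integer knapsack.
X has the best ratio (4/2); taking only X gives at most 3×4 = 12 (stopped by the supply cap of 3).
Mixing does better — 2×X and 3×G: cost 31 ≤ 32, profit 2·4 + 3·11 = 41.

41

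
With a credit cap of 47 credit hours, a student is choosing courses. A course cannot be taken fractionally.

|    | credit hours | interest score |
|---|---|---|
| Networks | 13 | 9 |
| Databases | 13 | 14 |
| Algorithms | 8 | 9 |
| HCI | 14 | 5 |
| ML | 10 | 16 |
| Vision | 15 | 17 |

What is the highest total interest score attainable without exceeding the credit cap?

Take Databases, Algorithms, ML, and Vision: credit hours 13 + 8 + 10 + 15 = 46 ≤ 47, interest score 14 + 9 + 16 + 17 = 56.
No other feasible combination does better.

56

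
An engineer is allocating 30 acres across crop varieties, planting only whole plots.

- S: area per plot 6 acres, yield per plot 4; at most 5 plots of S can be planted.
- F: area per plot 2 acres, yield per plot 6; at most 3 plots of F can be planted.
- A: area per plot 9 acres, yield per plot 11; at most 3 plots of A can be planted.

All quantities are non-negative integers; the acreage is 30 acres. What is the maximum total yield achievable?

3×F and 2×A: area 24 ≤ 30, yield 3·6 + 2·11 = 40.
1×S, 3×F, and 2×A: area 30 ≤ 30, yield 1·4 + 3·6 + 2·11 = 44.
Best is 44.

44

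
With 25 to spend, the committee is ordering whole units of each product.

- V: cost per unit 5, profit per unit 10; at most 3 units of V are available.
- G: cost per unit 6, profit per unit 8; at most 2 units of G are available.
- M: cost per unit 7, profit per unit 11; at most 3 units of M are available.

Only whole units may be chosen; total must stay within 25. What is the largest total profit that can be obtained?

42

V has the best ratio (10/5); taking only V gives at most 3×10 = 30 (stopped by the supply cap of 3).
Mixing does better — 2×V and 2×M: cost 24 ≤ 25, profit 2·10 + 2·11 = 42.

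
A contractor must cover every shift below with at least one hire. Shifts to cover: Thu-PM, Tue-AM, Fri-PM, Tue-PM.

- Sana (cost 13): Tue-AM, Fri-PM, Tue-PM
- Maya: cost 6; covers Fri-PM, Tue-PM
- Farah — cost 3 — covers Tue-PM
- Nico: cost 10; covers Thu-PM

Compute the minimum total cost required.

The greedy cost-per-new-shift heuristic would pick Maya, Nico, and Sana for 29, but a cheaper cover exists.
Choose Sana and Nico: together they cover Thu-PM, Tue-AM, Fri-PM, Tue-PM — every shift.
Total cost: 13 + 10 = 23.
No cover costs less than 23.

23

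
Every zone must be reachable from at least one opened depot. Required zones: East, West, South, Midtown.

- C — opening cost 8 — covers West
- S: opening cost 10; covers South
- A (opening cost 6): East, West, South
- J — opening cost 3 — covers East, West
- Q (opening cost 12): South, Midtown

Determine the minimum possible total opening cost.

15

Choose J and Q: together they cover East, West, South, Midtown — every zone.
Total opening cost: 3 + 12 = 15.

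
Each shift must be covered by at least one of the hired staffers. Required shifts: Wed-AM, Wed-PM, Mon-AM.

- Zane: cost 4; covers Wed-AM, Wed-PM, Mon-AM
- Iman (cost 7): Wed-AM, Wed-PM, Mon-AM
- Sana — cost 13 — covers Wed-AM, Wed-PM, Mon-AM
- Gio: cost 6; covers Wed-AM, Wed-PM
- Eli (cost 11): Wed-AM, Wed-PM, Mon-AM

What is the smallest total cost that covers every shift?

4

Zane alone covers Wed-AM, Wed-PM, Mon-AM — every shift.
Total cost: 4.
No cover costs less than 4.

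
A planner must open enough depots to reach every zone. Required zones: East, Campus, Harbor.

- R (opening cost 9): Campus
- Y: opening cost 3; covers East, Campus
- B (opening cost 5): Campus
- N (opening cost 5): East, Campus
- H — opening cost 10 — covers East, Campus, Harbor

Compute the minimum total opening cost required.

This is an integer covering problem.
The greedy cost-per-new-zone heuristic would pick Y and H for 13, but a cheaper cover exists.
H alone covers East, Campus, Harbor — every zone.
Total opening cost: 10.
No cover costs less than 10.

10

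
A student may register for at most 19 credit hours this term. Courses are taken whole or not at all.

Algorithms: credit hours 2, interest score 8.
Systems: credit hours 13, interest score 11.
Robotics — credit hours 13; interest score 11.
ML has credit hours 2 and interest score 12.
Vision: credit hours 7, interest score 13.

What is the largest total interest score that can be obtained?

Allowing fractional choices, the relaxed optimum would be about 39.8, but courses are indivisible.
Algorithms + Systems + ML: credit hours 2 + 13 + 2 = 17 ≤ 19, interest score 8 + 11 + 12 = 31.
Algorithms + ML + Vision: credit hours 2 + 2 + 7 = 11 ≤ 19, interest score 8 + 12 + 13 = 33.
Best is Algorithms, ML, and Vision with total interest score 33.

33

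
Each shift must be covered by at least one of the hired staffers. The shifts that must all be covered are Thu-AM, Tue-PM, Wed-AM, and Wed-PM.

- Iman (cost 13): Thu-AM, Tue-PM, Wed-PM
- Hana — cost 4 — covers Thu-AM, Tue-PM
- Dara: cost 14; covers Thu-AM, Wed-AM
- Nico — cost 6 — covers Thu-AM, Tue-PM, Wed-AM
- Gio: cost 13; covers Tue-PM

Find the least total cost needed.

19

This is an integer covering problem.
Choose Iman and Nico: together they cover Thu-AM, Tue-PM, Wed-AM, Wed-PM — every shift.
Total cost: 13 + 6 = 19.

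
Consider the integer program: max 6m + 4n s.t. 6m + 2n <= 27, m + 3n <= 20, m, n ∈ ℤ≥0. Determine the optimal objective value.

36

The continuous relaxation peaks at (2.56, 5.81) with value 38.62; rounding to a feasible lattice point costs some objective.
(m,n)=(2,6): 6·2+2·6=24≤27, 1·2+3·6=20≤20, objective 36.
(m,n)=(3,4): 6·3+2·4=26≤27, 1·3+3·4=15≤20, objective 34.
Maximum is 36 at (m,n)=(2,6).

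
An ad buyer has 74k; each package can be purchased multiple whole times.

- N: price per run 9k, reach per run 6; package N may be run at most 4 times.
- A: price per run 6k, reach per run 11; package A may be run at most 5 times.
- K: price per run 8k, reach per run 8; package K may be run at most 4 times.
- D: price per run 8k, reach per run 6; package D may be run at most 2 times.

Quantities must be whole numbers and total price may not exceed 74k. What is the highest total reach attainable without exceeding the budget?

Take 5×A, 4×K, and 1×D: price 70 ≤ 74, reach 5·11 + 4·8 + 1·6 = 93.
A has the best ratio (11/6) and is taken to its limit of 5; remaining capacity is filled optimally with the others.

93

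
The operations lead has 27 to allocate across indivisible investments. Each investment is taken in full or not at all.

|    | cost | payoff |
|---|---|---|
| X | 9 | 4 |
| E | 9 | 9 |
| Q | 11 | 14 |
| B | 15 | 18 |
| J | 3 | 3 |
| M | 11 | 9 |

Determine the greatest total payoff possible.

Allowing fractional choices, the relaxed optimum would be about 33.0, but investments are indivisible.
E + B + J: cost 9 + 15 + 3 = 27 ≤ 27, payoff 9 + 18 + 3 = 30.
Q + B: cost 11 + 15 = 26 ≤ 27, payoff 14 + 18 = 32.
E + B: cost 9 + 15 = 24 ≤ 27, payoff 9 + 18 = 27.
Best is Q and B with total payoff 32.

32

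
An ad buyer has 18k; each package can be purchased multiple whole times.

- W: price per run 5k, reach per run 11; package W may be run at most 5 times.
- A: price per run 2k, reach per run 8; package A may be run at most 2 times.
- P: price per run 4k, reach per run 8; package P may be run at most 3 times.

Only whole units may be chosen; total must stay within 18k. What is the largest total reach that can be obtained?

46

This is a bounded integer knapsack.
Take 2×W, 2×A, and 1×P: price 18 ≤ 18, reach 2·11 + 2·8 + 1·8 = 46.
A has the best ratio (8/2) and is taken to its limit of 2; remaining capacity is filled optimally with the others.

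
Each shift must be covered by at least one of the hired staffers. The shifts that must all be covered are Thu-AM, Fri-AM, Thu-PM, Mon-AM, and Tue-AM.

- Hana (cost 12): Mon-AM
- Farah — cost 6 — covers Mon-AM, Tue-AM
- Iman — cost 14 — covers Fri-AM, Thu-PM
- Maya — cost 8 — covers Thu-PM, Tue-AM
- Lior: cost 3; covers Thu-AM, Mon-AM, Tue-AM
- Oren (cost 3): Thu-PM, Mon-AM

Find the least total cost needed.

Choose Iman and Lior: together they cover Thu-AM, Fri-AM, Thu-PM, Mon-AM, Tue-AM — every shift.
Total cost: 14 + 3 = 17.

17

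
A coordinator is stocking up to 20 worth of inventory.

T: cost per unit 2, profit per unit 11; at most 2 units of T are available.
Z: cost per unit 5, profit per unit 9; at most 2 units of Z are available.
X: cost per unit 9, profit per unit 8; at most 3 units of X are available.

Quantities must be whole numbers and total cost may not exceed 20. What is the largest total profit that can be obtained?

T has the best ratio (11/2); taking only T gives at most 2×11 = 22 (stopped by the supply cap of 2).
Mixing does better — 2×T and 2×Z: cost 14 ≤ 20, profit 2·11 + 2·9 = 40.

40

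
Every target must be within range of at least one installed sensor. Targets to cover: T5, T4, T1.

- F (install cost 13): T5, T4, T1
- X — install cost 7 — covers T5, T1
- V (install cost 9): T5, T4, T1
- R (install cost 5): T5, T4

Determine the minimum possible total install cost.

9

This is a weighted set-cover instance.
V alone covers T5, T4, T1 — every target.
Total install cost: 9.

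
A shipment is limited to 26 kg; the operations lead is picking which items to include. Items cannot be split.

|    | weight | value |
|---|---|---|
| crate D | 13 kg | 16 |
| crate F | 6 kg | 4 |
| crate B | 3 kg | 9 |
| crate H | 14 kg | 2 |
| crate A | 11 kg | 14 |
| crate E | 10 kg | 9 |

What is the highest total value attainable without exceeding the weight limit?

crate D + crate A: weight 13 + 11 = 24 ≤ 26, value 16 + 14 = 30.
crate D + crate B + crate E: weight 13 + 3 + 10 = 26 ≤ 26, value 16 + 9 + 9 = 34.
crate B + crate A + crate E: weight 3 + 11 + 10 = 24 ≤ 26, value 9 + 14 + 9 = 32.
Best is crate D, crate B, and crate E with total value 34.

34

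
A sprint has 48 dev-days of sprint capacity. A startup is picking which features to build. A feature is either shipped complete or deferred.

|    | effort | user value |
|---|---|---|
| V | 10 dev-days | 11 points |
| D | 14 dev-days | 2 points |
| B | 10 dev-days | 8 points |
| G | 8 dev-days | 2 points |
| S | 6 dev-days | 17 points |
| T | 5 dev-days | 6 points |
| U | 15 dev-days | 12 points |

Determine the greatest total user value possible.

V + B + S + U: effort 10 + 10 + 6 + 15 = 41 ≤ 48, user value 11 + 8 + 17 + 12 = 48.
V + B + S + T + U: effort 10 + 10 + 6 + 5 + 15 = 46 ≤ 48, user value 11 + 8 + 17 + 6 + 12 = 54.
Best is V, B, S, T, and U with total user value 54.

54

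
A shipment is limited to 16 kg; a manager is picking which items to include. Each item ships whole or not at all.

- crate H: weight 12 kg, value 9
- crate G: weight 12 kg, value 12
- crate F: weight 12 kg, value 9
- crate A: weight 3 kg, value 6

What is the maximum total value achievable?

Treat it as a binary knapsack problem.
Allowing fractional choices, the relaxed optimum would be about 18.8, but items are indivisible.
crate F + crate A: weight 12 + 3 = 15 ≤ 16, value 9 + 6 = 15.
crate G + crate A: weight 12 + 3 = 15 ≤ 16, value 12 + 6 = 18.
crate H + crate A: weight 12 + 3 = 15 ≤ 16, value 9 + 6 = 15.
Best is crate G and crate A with total value 18.

18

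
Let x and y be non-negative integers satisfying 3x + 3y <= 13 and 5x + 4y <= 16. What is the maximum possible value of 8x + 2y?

The continuous relaxation peaks at (3.2, 0) with value 25.60; rounding to a feasible lattice point costs some objective.
(x,y)=(3,0): 3·3+3·0=9≤13, 5·3+4·0=15≤16, objective 24.
(x,y)=(2,1): 3·2+3·1=9≤13, 5·2+4·1=14≤16, objective 18.
(x,y)=(2,0): 3·2+3·0=6≤13, 5·2+4·0=10≤16, objective 16.
Maximum is 24 at (x,y)=(3,0).

24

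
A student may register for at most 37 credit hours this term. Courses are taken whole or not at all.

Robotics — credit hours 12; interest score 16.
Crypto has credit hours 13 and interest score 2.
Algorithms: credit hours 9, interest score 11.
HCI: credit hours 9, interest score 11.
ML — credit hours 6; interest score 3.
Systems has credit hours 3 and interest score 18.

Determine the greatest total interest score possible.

56

Take Robotics, Algorithms, HCI, and Systems: credit hours 12 + 9 + 9 + 3 = 33 ≤ 37, interest score 16 + 11 + 11 + 18 = 56.
No other feasible combination does better.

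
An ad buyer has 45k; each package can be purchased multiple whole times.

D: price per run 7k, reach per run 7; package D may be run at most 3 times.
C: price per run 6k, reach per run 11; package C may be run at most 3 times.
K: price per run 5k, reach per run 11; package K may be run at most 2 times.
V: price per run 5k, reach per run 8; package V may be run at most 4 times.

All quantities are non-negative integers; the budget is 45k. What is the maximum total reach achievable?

This is a bounded integer knapsack.
Take 3×C, 2×K, and 3×V: price 43 ≤ 45, reach 3·11 + 2·11 + 3·8 = 79.
K has the best ratio (11/5) and is taken to its limit of 2; remaining capacity is filled optimally with the others.

79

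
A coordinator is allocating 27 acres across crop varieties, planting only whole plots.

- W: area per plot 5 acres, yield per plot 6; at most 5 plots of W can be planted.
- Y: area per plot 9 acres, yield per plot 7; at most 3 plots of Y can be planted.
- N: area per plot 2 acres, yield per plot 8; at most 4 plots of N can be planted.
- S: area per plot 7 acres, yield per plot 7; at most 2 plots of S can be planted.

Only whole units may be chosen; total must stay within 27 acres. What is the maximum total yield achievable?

N has the best ratio (8/2); taking only N gives at most 4×8 = 32 (stopped by the supply cap of 4).
Mixing does better — 1×W, 4×N, and 2×S: area 27 ≤ 27, yield 1·6 + 4·8 + 2·7 = 52.

52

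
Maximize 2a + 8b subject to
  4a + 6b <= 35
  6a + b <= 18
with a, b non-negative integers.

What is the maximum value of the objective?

42

Relaxing integrality, the LP optimum is 46.67 at (a,b) = (0, 5.83), which is not an integer point.
(a,b)=(1,5): 4·1+6·5=34≤35, 6·1+1·5=11≤18, objective 42.
(a,b)=(0,5): 4·0+6·5=30≤35, 6·0+1·5=5≤18, objective 40.
(a,b)=(2,4): 4·2+6·4=32≤35, 6·2+1·4=16≤18, objective 36.
The best lattice point is (1,5), giving 42.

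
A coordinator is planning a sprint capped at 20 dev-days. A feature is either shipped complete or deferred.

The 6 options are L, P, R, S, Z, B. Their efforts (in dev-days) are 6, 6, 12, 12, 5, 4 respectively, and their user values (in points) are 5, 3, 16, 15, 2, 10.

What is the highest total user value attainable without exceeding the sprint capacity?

26

Take R and B: effort 12 + 4 = 16 ≤ 20, user value 16 + 10 = 26.
No other feasible combination does better.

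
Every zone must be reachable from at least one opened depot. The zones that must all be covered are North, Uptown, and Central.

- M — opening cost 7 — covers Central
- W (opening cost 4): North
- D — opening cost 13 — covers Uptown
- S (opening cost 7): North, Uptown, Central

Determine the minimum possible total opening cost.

7

This is an integer covering problem.
S alone covers North, Uptown, Central — every zone.
Total opening cost: 7.
No cover costs less than 7.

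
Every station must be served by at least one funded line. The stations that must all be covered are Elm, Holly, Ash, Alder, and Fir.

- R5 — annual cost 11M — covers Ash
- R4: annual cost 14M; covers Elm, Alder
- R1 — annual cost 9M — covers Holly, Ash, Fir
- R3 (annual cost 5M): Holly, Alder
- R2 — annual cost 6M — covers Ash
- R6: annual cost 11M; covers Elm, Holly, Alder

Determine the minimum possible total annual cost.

The greedy cost-per-new-station heuristic would pick R3, R1, and R6 for 25, but a cheaper cover exists.
Choose R1 and R6: together they cover Elm, Holly, Ash, Alder, Fir — every station.
Total annual cost: 9 + 11 = 20.
No cover costs less than 20.

20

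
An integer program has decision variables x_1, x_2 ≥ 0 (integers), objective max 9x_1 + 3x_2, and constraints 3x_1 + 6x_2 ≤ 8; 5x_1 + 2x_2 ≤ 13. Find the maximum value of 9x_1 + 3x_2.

18

Relaxing integrality, the LP optimum is 23.40 at (x_1,x_2) = (2.6, 0), which is not an integer point.
(x_1,x_2)=(2,0): 3·2+6·0=6≤8, 5·2+2·0=10≤13, objective 18.
(x_1,x_2)=(1,0): 3·1+6·0=3≤8, 5·1+2·0=5≤13, objective 9.
No feasible integer point exceeds 18.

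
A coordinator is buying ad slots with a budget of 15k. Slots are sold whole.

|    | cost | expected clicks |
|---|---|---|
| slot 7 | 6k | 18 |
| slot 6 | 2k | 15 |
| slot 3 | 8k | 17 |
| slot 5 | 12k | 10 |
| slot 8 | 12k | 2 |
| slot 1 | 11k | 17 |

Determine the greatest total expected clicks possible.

This is an integer program with binary decision variables.
Take slot 7 and slot 3: cost 6 + 8 = 14 ≤ 15, expected clicks 18 + 17 = 35.
No other feasible combination does better.

35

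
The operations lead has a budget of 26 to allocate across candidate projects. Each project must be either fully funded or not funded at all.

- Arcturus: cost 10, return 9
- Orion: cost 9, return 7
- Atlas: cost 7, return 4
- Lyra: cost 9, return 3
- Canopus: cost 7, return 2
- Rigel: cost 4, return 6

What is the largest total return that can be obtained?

Allowing fractional choices, the relaxed optimum would be about 23.7, but projects are indivisible.
Arcturus + Orion + Rigel: cost 10 + 9 + 4 = 23 ≤ 26, return 9 + 7 + 6 = 22.
Arcturus + Atlas + Rigel: cost 10 + 7 + 4 = 21 ≤ 26, return 9 + 4 + 6 = 19.
Arcturus + Orion + Atlas: cost 10 + 9 + 7 = 26 ≤ 26, return 9 + 7 + 4 = 20.
Best is Arcturus, Orion, and Rigel with total return 22.

22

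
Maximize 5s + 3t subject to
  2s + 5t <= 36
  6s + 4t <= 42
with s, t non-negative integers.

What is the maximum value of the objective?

(s,t)=(7,0) is feasible, giving 35.
(s,t)=(6,1) is feasible, giving 33.
(s,t)=(6,0) is feasible, giving 30.
Maximum is 35 at (s,t)=(7,0).

35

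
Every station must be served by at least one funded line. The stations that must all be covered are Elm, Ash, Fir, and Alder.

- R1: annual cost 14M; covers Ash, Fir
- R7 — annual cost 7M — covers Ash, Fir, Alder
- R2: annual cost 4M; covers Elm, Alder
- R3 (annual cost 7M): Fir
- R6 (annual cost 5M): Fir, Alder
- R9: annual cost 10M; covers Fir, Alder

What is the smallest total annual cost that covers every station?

11

Choose R7 and R2: together they cover Elm, Ash, Fir, Alder — every station.
Total annual cost: 7 + 4 = 11.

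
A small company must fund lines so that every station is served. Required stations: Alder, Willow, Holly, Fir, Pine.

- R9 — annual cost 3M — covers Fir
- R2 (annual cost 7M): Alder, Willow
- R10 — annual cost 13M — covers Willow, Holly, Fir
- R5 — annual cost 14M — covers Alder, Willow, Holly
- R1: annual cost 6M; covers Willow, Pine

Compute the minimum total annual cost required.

23

The greedy cost-per-new-station heuristic would pick R9, R1, R2, and R10 for 29, but a cheaper cover exists.
Choose R9, R5, and R1: together they cover Alder, Willow, Holly, Fir, Pine — every station.
Total annual cost: 3 + 14 + 6 = 23.
No cover costs less than 23.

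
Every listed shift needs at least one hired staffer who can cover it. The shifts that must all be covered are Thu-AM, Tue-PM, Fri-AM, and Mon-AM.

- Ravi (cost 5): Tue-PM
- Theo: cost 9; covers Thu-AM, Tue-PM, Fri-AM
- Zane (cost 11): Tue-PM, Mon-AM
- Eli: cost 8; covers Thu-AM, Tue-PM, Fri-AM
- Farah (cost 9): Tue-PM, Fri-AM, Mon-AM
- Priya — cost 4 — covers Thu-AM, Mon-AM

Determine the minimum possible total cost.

This is an integer covering problem.
Choose Eli and Priya: together they cover Thu-AM, Tue-PM, Fri-AM, Mon-AM — every shift.
Total cost: 8 + 4 = 12.

12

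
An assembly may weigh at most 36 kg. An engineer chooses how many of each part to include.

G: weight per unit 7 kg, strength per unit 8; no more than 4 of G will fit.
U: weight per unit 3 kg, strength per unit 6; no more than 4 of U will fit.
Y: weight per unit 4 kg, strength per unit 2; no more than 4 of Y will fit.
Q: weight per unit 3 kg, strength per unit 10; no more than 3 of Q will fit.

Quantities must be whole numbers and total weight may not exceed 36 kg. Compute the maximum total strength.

70

Q has the best ratio (10/3); taking only Q gives at most 3×10 = 30 (stopped by the supply cap of 3).
Mixing does better — 2×G, 4×U, and 3×Q: weight 35 ≤ 36, strength 2·8 + 4·6 + 3·10 = 70.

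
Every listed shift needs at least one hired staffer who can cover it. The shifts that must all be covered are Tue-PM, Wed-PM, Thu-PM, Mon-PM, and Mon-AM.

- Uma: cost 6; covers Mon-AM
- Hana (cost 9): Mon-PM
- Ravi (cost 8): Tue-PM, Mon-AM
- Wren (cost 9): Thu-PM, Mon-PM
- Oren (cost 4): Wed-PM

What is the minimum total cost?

21

This is a weighted set-cover instance.
Choose Ravi, Wren, and Oren: together they cover Tue-PM, Wed-PM, Thu-PM, Mon-PM, Mon-AM — every shift.
Total cost: 8 + 9 + 4 = 21.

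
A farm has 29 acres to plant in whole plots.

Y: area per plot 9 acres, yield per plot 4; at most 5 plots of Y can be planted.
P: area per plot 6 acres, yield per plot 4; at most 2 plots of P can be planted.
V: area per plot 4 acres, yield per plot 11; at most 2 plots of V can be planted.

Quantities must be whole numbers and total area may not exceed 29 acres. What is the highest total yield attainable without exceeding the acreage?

2×P and 2×V: area 20 ≤ 29, yield 2·4 + 2·11 = 30.
1×Y, 2×P, and 2×V: area 29 ≤ 29, yield 1·4 + 2·4 + 2·11 = 34.
Best is 34.

34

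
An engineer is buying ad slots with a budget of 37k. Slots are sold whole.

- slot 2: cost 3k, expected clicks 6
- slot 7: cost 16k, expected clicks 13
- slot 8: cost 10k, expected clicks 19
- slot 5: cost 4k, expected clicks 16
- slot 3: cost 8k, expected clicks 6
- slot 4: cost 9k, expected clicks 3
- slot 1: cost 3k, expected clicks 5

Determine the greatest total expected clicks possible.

Allowing fractional choices, the relaxed optimum would be about 59.8, but ad slots are indivisible.
slot 2 + slot 7 + slot 8 + slot 5: cost 3 + 16 + 10 + 4 = 33 ≤ 37, expected clicks 6 + 13 + 19 + 16 = 54.
slot 2 + slot 7 + slot 8 + slot 5 + slot 1: cost 3 + 16 + 10 + 4 + 3 = 36 ≤ 37, expected clicks 6 + 13 + 19 + 16 + 5 = 59.
slot 2 + slot 8 + slot 5 + slot 3 + slot 4 + slot 1: cost 3 + 10 + 4 + 8 + 9 + 3 = 37 ≤ 37, expected clicks 6 + 19 + 16 + 6 + 3 + 5 = 55.
Best is slot 2, slot 7, slot 8, slot 5, and slot 1 with total expected clicks 59.

59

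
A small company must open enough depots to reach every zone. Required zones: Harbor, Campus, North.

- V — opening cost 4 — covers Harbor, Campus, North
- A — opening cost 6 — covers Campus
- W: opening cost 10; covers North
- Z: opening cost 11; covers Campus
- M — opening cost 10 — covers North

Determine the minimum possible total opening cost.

4

This is a weighted set-cover instance.
V alone covers Harbor, Campus, North — every zone.
Total opening cost: 4.
No cover costs less than 4.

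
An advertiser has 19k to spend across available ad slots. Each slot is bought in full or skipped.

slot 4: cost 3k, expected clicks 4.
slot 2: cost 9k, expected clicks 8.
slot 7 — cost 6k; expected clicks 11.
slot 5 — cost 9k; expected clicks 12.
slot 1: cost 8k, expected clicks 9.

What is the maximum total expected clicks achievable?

Take slot 4, slot 7, and slot 5: cost 3 + 6 + 9 = 18 ≤ 19, expected clicks 4 + 11 + 12 = 27.
No other feasible combination does better.

27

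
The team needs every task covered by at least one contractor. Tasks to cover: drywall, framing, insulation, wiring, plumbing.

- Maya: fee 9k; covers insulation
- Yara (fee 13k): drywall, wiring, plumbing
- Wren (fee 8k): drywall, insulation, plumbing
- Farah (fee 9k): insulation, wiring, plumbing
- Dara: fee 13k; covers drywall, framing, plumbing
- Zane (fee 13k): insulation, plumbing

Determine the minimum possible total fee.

This is an integer covering problem.
Choose Farah and Dara: together they cover drywall, framing, insulation, wiring, plumbing — every task.
Total fee: 9 + 13 = 22.

22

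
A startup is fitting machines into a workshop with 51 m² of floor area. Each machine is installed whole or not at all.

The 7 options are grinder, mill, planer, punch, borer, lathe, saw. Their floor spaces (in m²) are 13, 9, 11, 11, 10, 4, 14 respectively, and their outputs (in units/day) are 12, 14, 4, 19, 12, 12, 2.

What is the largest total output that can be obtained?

69

Take grinder, mill, punch, borer, and lathe: floor space 13 + 9 + 11 + 10 + 4 = 47 ≤ 51, output 12 + 14 + 19 + 12 + 12 = 69.
No other feasible combination does better.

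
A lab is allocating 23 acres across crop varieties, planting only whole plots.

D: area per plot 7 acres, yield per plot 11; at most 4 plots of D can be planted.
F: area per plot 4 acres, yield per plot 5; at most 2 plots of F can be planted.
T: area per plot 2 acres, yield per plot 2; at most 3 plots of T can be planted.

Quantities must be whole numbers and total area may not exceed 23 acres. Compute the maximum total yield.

35

3×D: area 21 ≤ 23, yield 3·11 = 33.
3×D and 1×T: area 23 ≤ 23, yield 3·11 + 1·2 = 35.
Best is 35.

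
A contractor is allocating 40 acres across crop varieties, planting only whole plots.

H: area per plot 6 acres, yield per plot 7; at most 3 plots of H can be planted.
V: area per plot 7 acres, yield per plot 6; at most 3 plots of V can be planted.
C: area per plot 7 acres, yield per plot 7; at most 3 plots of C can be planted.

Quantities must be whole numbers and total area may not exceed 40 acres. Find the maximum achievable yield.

H has the best ratio (7/6); taking only H gives at most 3×7 = 21 (stopped by the supply cap of 3).
Mixing does better — 3×H and 3×C: area 39 ≤ 40, yield 3·7 + 3·7 = 42.

42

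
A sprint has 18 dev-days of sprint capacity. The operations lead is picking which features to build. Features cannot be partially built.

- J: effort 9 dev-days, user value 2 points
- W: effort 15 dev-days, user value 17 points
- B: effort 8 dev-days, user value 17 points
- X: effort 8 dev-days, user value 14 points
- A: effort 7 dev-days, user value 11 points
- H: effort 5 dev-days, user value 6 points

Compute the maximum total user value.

Take B and X: effort 8 + 8 = 16 ≤ 18, user value 17 + 14 = 31.
No other feasible combination does better.

31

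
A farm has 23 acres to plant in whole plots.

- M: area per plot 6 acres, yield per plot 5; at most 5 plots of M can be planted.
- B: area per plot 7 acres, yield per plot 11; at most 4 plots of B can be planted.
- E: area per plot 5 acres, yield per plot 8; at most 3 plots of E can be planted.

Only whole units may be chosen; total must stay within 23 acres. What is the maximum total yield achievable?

35

Take 1×B and 3×E: area 22 ≤ 23, yield 1·11 + 3·8 = 35.
E has the best ratio (8/5) and is taken to its limit of 3; remaining capacity is filled optimally with the others.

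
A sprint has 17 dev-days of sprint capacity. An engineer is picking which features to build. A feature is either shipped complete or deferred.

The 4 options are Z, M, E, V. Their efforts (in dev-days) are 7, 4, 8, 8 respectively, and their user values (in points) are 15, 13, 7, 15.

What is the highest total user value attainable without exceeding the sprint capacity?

Treat it as a binary knapsack problem.
Z + M: effort 7 + 4 = 11 ≤ 17, user value 15 + 13 = 28.
M + V: effort 4 + 8 = 12 ≤ 17, user value 13 + 15 = 28.
Z + V: effort 7 + 8 = 15 ≤ 17, user value 15 + 15 = 30.
Best is Z and V with total user value 30.

30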